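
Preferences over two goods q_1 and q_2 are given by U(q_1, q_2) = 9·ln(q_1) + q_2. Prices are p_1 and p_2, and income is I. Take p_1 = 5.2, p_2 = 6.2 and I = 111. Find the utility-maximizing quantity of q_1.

q_1* = 10.7308

Set MRS = p_1/p_2: (9/q_1)/1 = p_1/p_2.
So q_1*(p_1,p_2) = 9·p_2/p_1, independent of income; and q_2* = (I − 9·p_2)/p_2.
At the given prices: q_1* = 9·6.2/5.2 = 10.7308.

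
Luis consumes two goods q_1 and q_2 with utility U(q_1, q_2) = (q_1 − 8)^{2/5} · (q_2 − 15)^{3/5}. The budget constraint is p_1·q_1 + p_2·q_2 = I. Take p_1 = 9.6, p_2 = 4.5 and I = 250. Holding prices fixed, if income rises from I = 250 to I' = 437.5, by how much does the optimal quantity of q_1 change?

Δq_1* = 7.8125

This is Cobb-Douglas in (q_1−8, q_2−15): tangency gives 0.4·p_2·(q_2−15) = 0.6·p_1·(q_1−8).
After buying the subsistence bundle (8, 15), a share 0.4 of the remaining income goes to q_1: q_1* = 8 + 0.4·(I − 8p_1 − 15p_2)/p_1.
Discretionary income = 250 − 8·9.6 − 15·4.5 = 105.7; q_1* = 8 + 0.4·105.7/9.6 = 12.4042.
At I' = 437.5: q_1* = 20.2167. Change: 20.2167 − 12.4042 = 7.8125.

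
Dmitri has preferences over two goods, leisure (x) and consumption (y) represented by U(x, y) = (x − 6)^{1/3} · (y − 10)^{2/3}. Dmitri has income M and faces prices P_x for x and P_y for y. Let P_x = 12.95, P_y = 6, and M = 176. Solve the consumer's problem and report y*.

y* = 14.2556

Let x' = x−6, y' = y−10. MRS = (1/2)·y'/x' = P_x/P_y.
After buying the subsistence bundle (6, 10), a share 1/3 of the remaining income goes to x: x* = 6 + 1/3·(M − 6P_x − 10P_y)/P_x.
Discretionary income = 176 − 6·12.95 − 10·6 = 38.3; y* = 10 + 2/3·38.3/6 = 14.2556.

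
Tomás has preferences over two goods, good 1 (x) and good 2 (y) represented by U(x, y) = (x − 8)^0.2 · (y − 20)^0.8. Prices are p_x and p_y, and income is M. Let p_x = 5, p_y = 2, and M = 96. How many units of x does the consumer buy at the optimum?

x* = 8.64

Let x' = x−8, y' = y−20. MRS = (1/4)·y'/x' = p_x/p_y.
After buying the subsistence bundle (8, 20), a share 0.2 of the remaining income goes to x: x* = 8 + 0.2·(M − 8p_x − 20p_y)/p_x.
Discretionary income = 96 − 8·5 − 20·2 = 16; x* = 8 + 0.2·16/5 = 8.64.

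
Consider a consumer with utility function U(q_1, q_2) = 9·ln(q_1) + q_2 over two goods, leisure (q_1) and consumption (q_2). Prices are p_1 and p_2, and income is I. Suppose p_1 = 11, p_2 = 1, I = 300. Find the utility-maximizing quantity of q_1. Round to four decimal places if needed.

MU_q_1 = 9/q_1, MU_q_2 = 1. Tangency: 9/q_1 = p_1/p_2.
So q_1*(p_1,p_2) = 9·p_2/p_1, independent of income; and q_2* = (I − 9·p_2)/p_2.
At the given prices: q_1* = 9·1/11 = 0.8182.

q_1* = 0.8182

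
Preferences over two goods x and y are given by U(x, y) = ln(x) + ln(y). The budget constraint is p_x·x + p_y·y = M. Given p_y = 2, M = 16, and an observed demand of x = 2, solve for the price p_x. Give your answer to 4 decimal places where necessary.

p_x = 4

The MRS is y/x. Set MRS = p_x/p_y.
Rearranging, p_y·y = p_x·x. Substituting into the budget gives p_x·x·(1 + 1) = M.
Demand: x*(p_x,p_y,M) = 0.5·M/p_x and y* = 0.5·M/p_y.
Set x* = 2 in the demand function and solve for p_x: p_x = 4.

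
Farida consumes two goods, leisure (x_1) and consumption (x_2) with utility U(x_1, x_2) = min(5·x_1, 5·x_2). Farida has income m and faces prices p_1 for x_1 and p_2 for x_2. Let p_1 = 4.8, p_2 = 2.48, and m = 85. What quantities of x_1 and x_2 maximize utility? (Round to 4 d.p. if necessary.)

With perfect complements, no substitution: consume in ratio x_1:x_2 = 5:5.
Budget: p_1·x_1 + p_2·x_1 = m, so (5·p_1 + 5·p_2)·x_1 = 5·m.
Demand: x_1*(p_1,p_2,m) = 5·m/(5·p_1 + 5·p_2), x_2* = 5·m/(5·p_1 + 5·p_2).
Here 5·4.8 + 5·2.48 = 36.4, giving x_1* = 11.6758 and x_2* = 11.6758.

x_1* = 11.6758, x_2* = 11.6758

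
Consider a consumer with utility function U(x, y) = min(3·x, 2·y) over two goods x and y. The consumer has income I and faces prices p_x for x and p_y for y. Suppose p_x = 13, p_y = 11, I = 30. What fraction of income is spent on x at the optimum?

Here 2·13 + 3·11 = 59, giving x* = 1.0169 and y* = 1.5254.
Expenditure on x: 13·1.0169 = 13.2203; share = 0.4407.

share on x = 0.4407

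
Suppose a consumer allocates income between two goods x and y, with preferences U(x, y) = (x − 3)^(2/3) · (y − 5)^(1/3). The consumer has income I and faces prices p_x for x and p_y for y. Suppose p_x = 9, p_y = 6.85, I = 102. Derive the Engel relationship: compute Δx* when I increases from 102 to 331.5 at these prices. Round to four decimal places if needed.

Let x' = x−3, y' = y−5. MRS = 2·y'/x' = p_x/p_y.
After buying the subsistence bundle (3, 5), a share 2/3 of the remaining income goes to x: x* = 3 + 2/3·(I − 3p_x − 5p_y)/p_x.
Discretionary income = 102 − 3·9 − 5·6.85 = 40.75; x* = 3 + 2/3·40.75/9 = 6.0185.
At I' = 331.5: x* = 23.0185. Change: 23.0185 − 6.0185 = 17.

Δx* = 17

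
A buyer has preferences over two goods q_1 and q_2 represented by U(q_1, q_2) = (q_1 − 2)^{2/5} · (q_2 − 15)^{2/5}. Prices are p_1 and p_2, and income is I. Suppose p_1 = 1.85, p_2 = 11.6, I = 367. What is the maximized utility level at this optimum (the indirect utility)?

V = 11.1749

This is Cobb-Douglas in (q_1−2, q_2−15): tangency gives 0.4·p_2·(q_2−15) = 0.4·p_1·(q_1−2).
After buying the subsistence bundle (2, 15), a share 0.5 of the remaining income goes to q_1: q_1* = 2 + 0.5·(I − 2p_1 − 15p_2)/p_1.
Discretionary income = 367 − 2·1.85 − 15·11.6 = 189.3; q_1* = 2 + 0.5·189.3/1.85 = 53.1622; q_2* = 15 + 0.5·189.3/11.6 = 23.1595.
Utility at the optimum: U(53.1622, 23.1595) = 11.1749.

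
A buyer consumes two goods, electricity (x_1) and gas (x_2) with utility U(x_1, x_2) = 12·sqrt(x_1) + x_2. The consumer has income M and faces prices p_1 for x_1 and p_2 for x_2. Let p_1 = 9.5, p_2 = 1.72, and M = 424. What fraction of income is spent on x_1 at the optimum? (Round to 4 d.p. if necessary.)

share on x_1 = 0.0264

Thus x_1* = (6·p_2/p_1)² — independent of M — with the rest of income spent on x_2.
Plugging in: x_1* = (6·1.72/9.5)² = 1.1801, x_2* = 239.9937.
Expenditure on x_1: 9.5·1.1801 = 11.2108; share = 0.0264.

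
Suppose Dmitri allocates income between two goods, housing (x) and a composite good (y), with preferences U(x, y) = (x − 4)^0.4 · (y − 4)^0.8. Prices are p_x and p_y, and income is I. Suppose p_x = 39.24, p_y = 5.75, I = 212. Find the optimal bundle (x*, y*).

Let x' = x−4, y' = y−4. MRS = (1/2)·y'/x' = p_x/p_y.
After buying the subsistence bundle (4, 4), a share 1/3 of the remaining income goes to x: x* = 4 + 1/3·(I − 4p_x − 4p_y)/p_x.
Discretionary income = 212 − 4·39.24 − 4·5.75 = 32.04; x* = 4 + 1/3·32.04/39.24 = 4.2722; y* = 4 + 2/3·32.04/5.75 = 7.7148.

x* = 4.2722, y* = 7.7148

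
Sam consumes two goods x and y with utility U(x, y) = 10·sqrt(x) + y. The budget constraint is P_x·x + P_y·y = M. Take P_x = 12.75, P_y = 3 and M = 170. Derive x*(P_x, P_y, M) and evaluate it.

x* = 1.3841

MU_x = 5/√x, MU_y = 1. Tangency: 5/√x = P_x/P_y.
Thus x* = (5·P_y/P_x)² — independent of M — with the rest of income spent on y.
Plugging in: x* = (5·3/12.75)² = 1.3841.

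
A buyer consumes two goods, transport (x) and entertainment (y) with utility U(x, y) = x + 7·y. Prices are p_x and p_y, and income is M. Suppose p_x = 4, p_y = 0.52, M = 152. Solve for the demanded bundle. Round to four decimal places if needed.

Linear utility — the consumer picks whichever good has higher MU/price: 1/4 = 0.25 vs 7/0.52 = 13.4615.
y gives more utility per dollar, so spend all income on y: y* = M/p_y, x* = 0.
Numerically: x* = 0, y* = 292.3077.

x* = 0, y* = 292.3077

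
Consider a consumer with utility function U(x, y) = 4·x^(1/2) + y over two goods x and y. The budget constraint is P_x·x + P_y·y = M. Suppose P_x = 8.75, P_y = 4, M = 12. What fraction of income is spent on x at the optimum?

share on x = 0.6095

Set MRS = P_x/P_y: 2·x^(−1/2) = P_x/P_y.
Thus x* = (2·P_y/P_x)² — independent of M — with the rest of income spent on y.
Plugging in: x* = (2·4/8.75)² = 0.8359, y* = 1.1714.
Expenditure on x: 8.75·0.8359 = 7.3143; share = 0.6095.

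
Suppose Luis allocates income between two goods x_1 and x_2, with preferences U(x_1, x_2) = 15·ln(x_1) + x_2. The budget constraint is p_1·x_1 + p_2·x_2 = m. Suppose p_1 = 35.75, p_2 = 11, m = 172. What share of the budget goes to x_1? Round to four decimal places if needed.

At the given prices: x_1* = 15·11/35.75 = 4.6154, and x_2* = 0.6364.
Expenditure on x_1: 35.75·4.6154 = 165; share = 0.9593.

share on x_1 = 0.9593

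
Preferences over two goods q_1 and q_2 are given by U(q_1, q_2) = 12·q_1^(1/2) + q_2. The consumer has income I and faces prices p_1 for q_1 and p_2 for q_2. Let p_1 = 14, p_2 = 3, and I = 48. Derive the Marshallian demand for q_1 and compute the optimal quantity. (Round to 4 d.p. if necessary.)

Set MRS = p_1/p_2: 6·q_1^(−1/2) = p_1/p_2.
Solve: √q_1 = 6·p_2/p_1, so q_1*(p_1,p_2) = (6·p_2/p_1)², and q_2* = (I − p_1·q_1*)/p_2.
Plugging in: q_1* = (6·3/14)² = 1.6531.

q_1* = 1.6531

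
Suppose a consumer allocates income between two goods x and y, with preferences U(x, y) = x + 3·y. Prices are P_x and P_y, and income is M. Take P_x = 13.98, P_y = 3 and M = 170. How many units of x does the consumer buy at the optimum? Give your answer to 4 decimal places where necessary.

x* = 0

Numerically: x* = 0, y* = 56.6667.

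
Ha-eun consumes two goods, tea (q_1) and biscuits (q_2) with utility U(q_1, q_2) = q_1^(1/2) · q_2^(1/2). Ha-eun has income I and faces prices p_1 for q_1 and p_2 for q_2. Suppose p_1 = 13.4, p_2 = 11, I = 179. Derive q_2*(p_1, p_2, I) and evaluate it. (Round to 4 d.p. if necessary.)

Demand: q_1*(p_1,p_2,I) = 0.5·I/p_1 and q_2* = 0.5·I/p_2.
At p_1=13.4, p_2=11, I=179: q_2* = 0.5·179/11 = 8.1364.

q_2* = 8.1364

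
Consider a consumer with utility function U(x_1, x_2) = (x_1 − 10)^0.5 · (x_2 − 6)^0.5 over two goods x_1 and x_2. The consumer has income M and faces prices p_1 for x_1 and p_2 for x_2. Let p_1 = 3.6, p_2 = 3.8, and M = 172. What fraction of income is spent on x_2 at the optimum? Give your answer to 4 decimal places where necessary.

share on x_2 = 0.4616

This is Cobb-Douglas in (x_1−10, x_2−6): tangency gives 0.5·p_2·(x_2−6) = 0.5·p_1·(x_1−10).
After buying the subsistence bundle (10, 6), a share 0.5 of the remaining income goes to x_1: x_1* = 10 + 0.5·(M − 10p_1 − 6p_2)/p_1.
Discretionary income = 172 − 10·3.6 − 6·3.8 = 113.2; x_1* = 10 + 0.5·113.2/3.6 = 25.7222; x_2* = 6 + 0.5·113.2/3.8 = 20.8947.
Expenditure on x_2: 3.8·20.8947 = 79.4; share = 0.4616.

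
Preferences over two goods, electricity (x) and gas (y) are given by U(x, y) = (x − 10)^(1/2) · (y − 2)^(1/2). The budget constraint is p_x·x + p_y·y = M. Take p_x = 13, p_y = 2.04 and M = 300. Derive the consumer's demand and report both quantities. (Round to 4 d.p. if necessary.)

x* = 16.3815, y* = 42.6667

MRS = (y−2)/(x−10). Tangency with p_x/p_y gives y−2 = (p_x/p_y)·(x−10).
Substituting into the budget: x* = 10 + 0.5·(M − 10·p_x − 2·p_y)/p_x, and y* = 2 + 0.5·(…)/p_y.
Discretionary income = 300 − 10·13 − 2·2.04 = 165.92; x* = 10 + 0.5·165.92/13 = 16.3815; y* = 2 + 0.5·165.92/2.04 = 42.6667.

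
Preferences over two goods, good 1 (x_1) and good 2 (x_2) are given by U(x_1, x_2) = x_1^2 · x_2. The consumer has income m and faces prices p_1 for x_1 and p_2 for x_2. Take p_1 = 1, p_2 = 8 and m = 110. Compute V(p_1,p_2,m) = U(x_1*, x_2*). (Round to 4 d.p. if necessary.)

V = 24648.1481

The MRS is 2·x_2/x_1. Set MRS = p_1/p_2.
Rearranging, p_2·x_2 = (1/2)·p_1·x_1. Substituting into the budget gives p_1·x_1·(1 + (1/2)) = m.
Demand: x_1*(p_1,p_2,m) = 2/3·m/p_1 and x_2* = 1/3·m/p_2.
At p_1=1, p_2=8, m=110: x_1* = 2/3·110/1 = 73.3333, x_2* = 4.5833.
Utility at the optimum: U(73.3333, 4.5833) = 24648.1481.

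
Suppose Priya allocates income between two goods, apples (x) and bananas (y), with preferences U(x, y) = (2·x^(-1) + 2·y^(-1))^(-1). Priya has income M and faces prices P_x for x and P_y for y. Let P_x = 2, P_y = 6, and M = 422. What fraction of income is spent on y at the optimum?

share on y = 0.634

MU_x ∝ 2·x^(-2), MU_y ∝ 2·y^(-2), so MRS = (y/x)^(2) = P_x/P_y.
Solve for the ratio: y/x = [P_x/P_y]^(0.5).
Substitute y = (y/x)·x into the budget: x* = M/(P_x + P_y·(y/x)).
Numerically y/x = 0.57735, so x* = 422/(2 + 6·0.57735) = 77.2314 and y* = 0.57735·77.2314 = 44.5895.
Expenditure on y: 6·44.5895 = 267.5373; share = 0.634.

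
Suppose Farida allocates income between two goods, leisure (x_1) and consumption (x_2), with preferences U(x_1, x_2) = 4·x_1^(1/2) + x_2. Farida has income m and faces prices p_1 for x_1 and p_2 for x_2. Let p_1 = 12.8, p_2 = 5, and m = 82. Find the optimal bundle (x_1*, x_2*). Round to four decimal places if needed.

x_1* = 0.6104, x_2* = 14.8375

Thus x_1* = (2·p_2/p_1)² — independent of m — with the rest of income spent on x_2.
Plugging in: x_1* = (2·5/12.8)² = 0.6104, x_2* = 14.8375.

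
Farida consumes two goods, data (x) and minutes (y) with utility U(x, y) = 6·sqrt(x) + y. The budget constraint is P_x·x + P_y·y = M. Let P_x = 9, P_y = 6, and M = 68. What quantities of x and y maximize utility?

MU_x = 3/√x, MU_y = 1. Tangency: 3/√x = P_x/P_y.
Thus x* = (3·P_y/P_x)² — independent of M — with the rest of income spent on y.
Plugging in: x* = (3·6/9)² = 4, y* = 5.3333.

x* = 4, y* = 5.3333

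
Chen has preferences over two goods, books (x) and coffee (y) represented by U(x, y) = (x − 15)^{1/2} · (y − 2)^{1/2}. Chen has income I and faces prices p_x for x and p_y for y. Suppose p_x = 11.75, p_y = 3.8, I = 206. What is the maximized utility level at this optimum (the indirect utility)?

Let x' = x−15, y' = y−2. MRS = y'/x' = p_x/p_y.
Substituting into the budget: x* = 15 + 0.5·(I − 15·p_x − 2·p_y)/p_x, and y* = 2 + 0.5·(…)/p_y.
Discretionary income = 206 − 15·11.75 − 2·3.8 = 22.15; x* = 15 + 0.5·22.15/11.75 = 15.9426; y* = 2 + 0.5·22.15/3.8 = 4.9145.
Utility at the optimum: U(15.9426, 4.9145) = 1.6574.

V = 1.6574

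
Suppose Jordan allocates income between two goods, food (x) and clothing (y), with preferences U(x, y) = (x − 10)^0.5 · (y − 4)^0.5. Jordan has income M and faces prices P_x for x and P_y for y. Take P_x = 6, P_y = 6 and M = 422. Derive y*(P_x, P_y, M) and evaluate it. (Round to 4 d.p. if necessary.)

Let x' = x−10, y' = y−4. MRS = y'/x' = P_x/P_y.
After buying the subsistence bundle (10, 4), a share 0.5 of the remaining income goes to x: x* = 10 + 0.5·(M − 10P_x − 4P_y)/P_x.
Discretionary income = 422 − 10·6 − 4·6 = 338; y* = 4 + 0.5·338/6 = 32.1667.

y* = 32.1667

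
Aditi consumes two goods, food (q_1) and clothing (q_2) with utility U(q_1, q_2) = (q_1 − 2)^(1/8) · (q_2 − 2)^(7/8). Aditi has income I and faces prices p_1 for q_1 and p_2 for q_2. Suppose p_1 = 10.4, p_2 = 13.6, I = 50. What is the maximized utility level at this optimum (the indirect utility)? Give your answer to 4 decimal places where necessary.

MRS = (1/7)·(q_2−2)/(q_1−2). Tangency with p_1/p_2 gives q_2−2 = 7·(p_1/p_2)·(q_1−2).
After buying the subsistence bundle (2, 2), a share 0.125 of the remaining income goes to q_1: q_1* = 2 + 0.125·(I − 2p_1 − 2p_2)/p_1.
Discretionary income = 50 − 2·10.4 − 2·13.6 = 2; q_1* = 2 + 0.125·2/10.4 = 2.024; q_2* = 2 + 0.875·2/13.6 = 2.1287.
Utility at the optimum: U(2.024, 2.1287) = 0.1043.

V = 0.1043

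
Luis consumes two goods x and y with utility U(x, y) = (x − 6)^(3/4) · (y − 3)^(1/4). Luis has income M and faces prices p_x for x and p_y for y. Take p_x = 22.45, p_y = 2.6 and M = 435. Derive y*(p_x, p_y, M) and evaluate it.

MRS = 3·(y−3)/(x−6). Tangency with p_x/p_y gives y−3 = (1/3)·(p_x/p_y)·(x−6).
Substituting into the budget: x* = 6 + 0.75·(M − 6·p_x − 3·p_y)/p_x, and y* = 3 + 0.25·(…)/p_y.
Discretionary income = 435 − 6·22.45 − 3·2.6 = 292.5; y* = 3 + 0.25·292.5/2.6 = 31.125.

y* = 31.125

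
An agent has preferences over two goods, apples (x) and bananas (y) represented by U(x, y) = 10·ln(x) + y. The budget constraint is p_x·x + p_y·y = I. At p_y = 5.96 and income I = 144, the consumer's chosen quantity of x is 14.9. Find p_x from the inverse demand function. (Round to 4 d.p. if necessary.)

MU_x = 10/x, MU_y = 1. Tangency: 10/x = p_x/p_y.
So x*(p_x,p_y) = 10·p_y/p_x, independent of income; and y* = (I − 10·p_y)/p_y.
Set x* = 14.9 in the demand function and solve for p_x: p_x = 4.

p_x = 4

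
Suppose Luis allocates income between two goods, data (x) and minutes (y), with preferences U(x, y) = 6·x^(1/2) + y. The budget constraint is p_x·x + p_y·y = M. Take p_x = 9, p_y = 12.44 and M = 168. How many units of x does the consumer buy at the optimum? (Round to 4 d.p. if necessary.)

x* = 17.1948

Solve: √x = 3·p_y/p_x, so x*(p_x,p_y) = (3·p_y/p_x)², and y* = (M − p_x·x*)/p_y.
Plugging in: x* = (3·12.44/9)² = 17.1948.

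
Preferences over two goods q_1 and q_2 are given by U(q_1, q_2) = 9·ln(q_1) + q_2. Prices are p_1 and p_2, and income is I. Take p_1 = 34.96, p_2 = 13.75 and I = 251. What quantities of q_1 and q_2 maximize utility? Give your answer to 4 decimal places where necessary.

q_1* = 3.5398, q_2* = 9.2545

MU_q_1 = 9/q_1, MU_q_2 = 1. Tangency: 9/q_1 = p_1/p_2.
So q_1*(p_1,p_2) = 9·p_2/p_1, independent of income; and q_2* = (I − 9·p_2)/p_2.
At the given prices: q_1* = 9·13.75/34.96 = 3.5398, and q_2* = 9.2545.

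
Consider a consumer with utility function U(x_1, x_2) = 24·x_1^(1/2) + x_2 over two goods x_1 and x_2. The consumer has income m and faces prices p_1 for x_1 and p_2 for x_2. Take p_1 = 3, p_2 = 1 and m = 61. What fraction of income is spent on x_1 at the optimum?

Solve: √x_1 = 12·p_2/p_1, so x_1*(p_1,p_2) = (12·p_2/p_1)², and x_2* = (m − p_1·x_1*)/p_2.
Plugging in: x_1* = (12·1/3)² = 16, x_2* = 13.
Expenditure on x_1: 3·16 = 48; share = 0.7869.

share on x_1 = 0.7869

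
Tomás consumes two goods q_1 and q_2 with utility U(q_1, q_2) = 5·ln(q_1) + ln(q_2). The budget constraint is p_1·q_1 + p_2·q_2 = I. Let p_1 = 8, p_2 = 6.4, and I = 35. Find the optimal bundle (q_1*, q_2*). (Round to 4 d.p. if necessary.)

q_1* = 3.6458, q_2* = 0.9115

MU_q_1/MU_q_2 = (5·q_2)/(q_1); tangency sets this equal to p_1/p_2.
Rearranging, p_2·q_2 = (1/5)·p_1·q_1. Substituting into the budget gives p_1·q_1·(1 + (1/5)) = I.
Demand: q_1*(p_1,p_2,I) = 5/6·I/p_1 and q_2* = 1/6·I/p_2.
At p_1=8, p_2=6.4, I=35: q_1* = 5/6·35/8 = 3.6458, q_2* = 0.9115.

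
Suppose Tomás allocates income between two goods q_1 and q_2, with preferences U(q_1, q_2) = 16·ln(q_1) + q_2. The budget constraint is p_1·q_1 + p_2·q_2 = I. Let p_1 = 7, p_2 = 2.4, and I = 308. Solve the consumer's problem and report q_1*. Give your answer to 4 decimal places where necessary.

q_1* = 5.4857

Set MRS = p_1/p_2: (16/q_1)/1 = p_1/p_2.
So q_1*(p_1,p_2) = 16·p_2/p_1, independent of income; and q_2* = (I − 16·p_2)/p_2.
At the given prices: q_1* = 16·2.4/7 = 5.4857.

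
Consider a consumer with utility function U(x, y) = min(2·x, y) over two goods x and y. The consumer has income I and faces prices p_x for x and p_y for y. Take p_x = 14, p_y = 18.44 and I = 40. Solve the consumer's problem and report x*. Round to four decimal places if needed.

x* = 0.7862

Demand: x*(p_x,p_y,I) = I/(p_x + 2·p_y), y* = 2·I/(p_x + 2·p_y).
Here 14 + 2·18.44 = 50.88, giving x* = 0.7862.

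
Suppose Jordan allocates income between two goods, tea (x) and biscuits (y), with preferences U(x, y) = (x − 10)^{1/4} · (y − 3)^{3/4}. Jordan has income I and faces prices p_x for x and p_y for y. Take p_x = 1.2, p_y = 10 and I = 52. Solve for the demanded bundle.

x* = 12.0833, y* = 3.75

Discretionary income = 52 − 10·1.2 − 3·10 = 10; x* = 10 + 0.25·10/1.2 = 12.0833; y* = 3 + 0.75·10/10 = 3.75.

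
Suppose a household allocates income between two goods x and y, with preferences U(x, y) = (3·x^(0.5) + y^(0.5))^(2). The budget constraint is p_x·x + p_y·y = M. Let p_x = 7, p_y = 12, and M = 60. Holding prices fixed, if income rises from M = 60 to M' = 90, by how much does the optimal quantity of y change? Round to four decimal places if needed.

Δy* = 0.1522

MRS = MU_x/MU_y = 3·(y/x)^(0.5). Set equal to p_x/p_y.
Solve for the ratio: y/x = [(1/3)·p_x/p_y]^(2).
With the ratio pinned down, the budget gives x* = M/(p_x + p_y·(y/x)) and y* = (y/x)·x*.
Numerically y/x = 0.037809, so x* = 60/(7 + 12·0.037809) = 8.0497 and y* = 0.037809·8.0497 = 0.3043.
At M' = 90: y* = 0.4565. Change: 0.4565 − 0.3043 = 0.1522.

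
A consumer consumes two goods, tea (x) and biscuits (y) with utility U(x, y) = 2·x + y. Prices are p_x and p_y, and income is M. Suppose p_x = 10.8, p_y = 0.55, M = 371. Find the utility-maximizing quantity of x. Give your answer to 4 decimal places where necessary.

Linear utility — the consumer picks whichever good has higher MU/price: 2/10.8 = 0.1852 vs 1/0.55 = 1.8182.
y gives more utility per dollar, so spend all income on y: y* = M/p_y, x* = 0.
Numerically: x* = 0, y* = 674.5455.

x* = 0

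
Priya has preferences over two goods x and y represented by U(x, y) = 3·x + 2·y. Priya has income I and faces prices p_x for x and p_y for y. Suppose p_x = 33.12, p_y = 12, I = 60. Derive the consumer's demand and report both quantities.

x* = 0, y* = 5

Perfect substitutes: compare marginal utility per dollar. 3/p_x vs 2/p_y → 0.0906 vs 0.1667.
y gives more utility per dollar, so spend all income on y: y* = I/p_y, x* = 0.
Numerically: x* = 0, y* = 5.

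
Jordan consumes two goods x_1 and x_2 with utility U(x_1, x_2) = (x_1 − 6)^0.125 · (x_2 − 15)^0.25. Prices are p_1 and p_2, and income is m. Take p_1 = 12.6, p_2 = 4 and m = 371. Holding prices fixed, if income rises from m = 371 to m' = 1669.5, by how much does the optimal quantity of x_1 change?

This is Cobb-Douglas in (x_1−6, x_2−15): tangency gives 0.125·p_2·(x_2−15) = 0.25·p_1·(x_1−6).
Substituting into the budget: x_1* = 6 + 1/3·(m − 6·p_1 − 15·p_2)/p_1, and x_2* = 15 + 2/3·(…)/p_2.
Discretionary income = 371 − 6·12.6 − 15·4 = 235.4; x_1* = 6 + 1/3·235.4/12.6 = 12.2275.
At m' = 1669.5: x_1* = 46.5794. Change: 46.5794 − 12.2275 = 34.3519.

Δx_1* = 34.3519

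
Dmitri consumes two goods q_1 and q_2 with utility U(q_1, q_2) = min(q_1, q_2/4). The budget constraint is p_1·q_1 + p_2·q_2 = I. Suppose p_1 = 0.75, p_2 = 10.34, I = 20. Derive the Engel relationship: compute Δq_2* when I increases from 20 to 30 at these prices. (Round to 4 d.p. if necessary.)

With perfect complements, no substitution: consume in ratio q_1:q_2 = 1:4.
Budget: p_1·q_1 + p_2·4·q_1 = I, so (p_1 + 4·p_2)·q_1 = I.
Demand: q_1*(p_1,p_2,I) = I/(p_1 + 4·p_2), q_2* = 4·I/(p_1 + 4·p_2).
Here 0.75 + 4·10.34 = 42.11, giving q_2* = 1.8998.
At I' = 30: q_2* = 2.8497. Change: 2.8497 − 1.8998 = 0.9499.

Δq_2* = 0.9499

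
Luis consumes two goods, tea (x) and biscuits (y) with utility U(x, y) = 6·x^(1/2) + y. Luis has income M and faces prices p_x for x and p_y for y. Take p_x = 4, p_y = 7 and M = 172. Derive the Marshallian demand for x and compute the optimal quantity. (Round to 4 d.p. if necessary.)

x* = 27.5625

MU_x = 3/√x, MU_y = 1. Tangency: 3/√x = p_x/p_y.
Thus x* = (3·p_y/p_x)² — independent of M — with the rest of income spent on y.
Plugging in: x* = (3·7/4)² = 27.5625.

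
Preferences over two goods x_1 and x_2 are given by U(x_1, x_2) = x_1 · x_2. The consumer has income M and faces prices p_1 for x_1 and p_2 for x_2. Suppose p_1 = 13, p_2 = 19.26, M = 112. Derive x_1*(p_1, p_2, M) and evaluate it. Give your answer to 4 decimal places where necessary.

x_1* = 4.3077

MU_x_1/MU_x_2 = (x_2)/(x_1); tangency sets this equal to p_1/p_2.
So p_2·x_2 = p_1·x_1; combined with the budget, a share 0.5 of income goes to x_1.
Demand: x_1*(p_1,p_2,M) = 0.5·M/p_1 and x_2* = 0.5·M/p_2.
At p_1=13, p_2=19.26, M=112: x_1* = 0.5·112/13 = 4.3077.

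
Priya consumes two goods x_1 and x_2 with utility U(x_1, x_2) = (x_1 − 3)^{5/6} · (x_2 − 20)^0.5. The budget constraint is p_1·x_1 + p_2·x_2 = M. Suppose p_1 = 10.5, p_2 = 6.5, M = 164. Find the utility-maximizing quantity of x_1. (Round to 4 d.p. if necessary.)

This is Cobb-Douglas in (x_1−3, x_2−20): tangency gives 5/6·p_2·(x_2−20) = 0.5·p_1·(x_1−3).
After buying the subsistence bundle (3, 20), a share 0.625 of the remaining income goes to x_1: x_1* = 3 + 0.625·(M − 3p_1 − 20p_2)/p_1.
Discretionary income = 164 − 3·10.5 − 20·6.5 = 2.5; x_1* = 3 + 0.625·2.5/10.5 = 3.1488.

x_1* = 3.1488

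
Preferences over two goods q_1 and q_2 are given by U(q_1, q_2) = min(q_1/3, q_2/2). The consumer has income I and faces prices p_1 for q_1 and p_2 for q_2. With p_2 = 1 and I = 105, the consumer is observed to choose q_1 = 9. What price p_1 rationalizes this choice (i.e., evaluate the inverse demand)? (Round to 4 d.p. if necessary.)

p_1 = 11

With perfect complements, no substitution: consume in ratio q_1:q_2 = 3:2.
Budget: p_1·q_1 + p_2·(2/3)·q_1 = I, so (3·p_1 + 2·p_2)·q_1 = 3·I.
Demand: q_1*(p_1,p_2,I) = 3·I/(3·p_1 + 2·p_2), q_2* = 2·I/(3·p_1 + 2·p_2).
Set q_1* = 9 in the demand function and solve for p_1: p_1 = 11.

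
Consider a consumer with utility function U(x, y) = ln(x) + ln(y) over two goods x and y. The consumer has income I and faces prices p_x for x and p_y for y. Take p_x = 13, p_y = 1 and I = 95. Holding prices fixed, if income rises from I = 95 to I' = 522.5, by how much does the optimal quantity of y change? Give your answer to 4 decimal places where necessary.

Δy* = 213.75

Tangency: MRS = y/x = p_x/p_y.
So p_y·y = p_x·x; combined with the budget, a share 0.5 of income goes to x.
Demand: x*(p_x,p_y,I) = 0.5·I/p_x and y* = 0.5·I/p_y.
At p_x=13, p_y=1, I=95: y* = 0.5·95/1 = 47.5.
At I' = 522.5: y* = 261.25. Change: 261.25 − 47.5 = 213.75.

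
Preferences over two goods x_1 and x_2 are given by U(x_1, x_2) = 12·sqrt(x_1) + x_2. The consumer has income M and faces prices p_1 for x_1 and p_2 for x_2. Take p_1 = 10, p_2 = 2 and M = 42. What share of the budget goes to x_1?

share on x_1 = 0.3429

Solve: √x_1 = 6·p_2/p_1, so x_1*(p_1,p_2) = (6·p_2/p_1)², and x_2* = (M − p_1·x_1*)/p_2.
Plugging in: x_1* = (6·2/10)² = 1.44, x_2* = 13.8.
Expenditure on x_1: 10·1.44 = 14.4; share = 0.3429.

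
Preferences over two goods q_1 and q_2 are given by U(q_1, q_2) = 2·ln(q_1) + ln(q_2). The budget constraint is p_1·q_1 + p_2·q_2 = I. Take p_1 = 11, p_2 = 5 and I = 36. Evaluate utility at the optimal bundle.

MU_q_1/MU_q_2 = (2·q_2)/(q_1); tangency sets this equal to p_1/p_2.
So 2·p_2·q_2 = p_1·q_1; combined with the budget, a share 2/3 of income goes to q_1.
Demand: q_1*(p_1,p_2,I) = 2/3·I/p_1 and q_2* = 1/3·I/p_2.
At p_1=11, p_2=5, I=36: q_1* = 2/3·36/11 = 2.1818, q_2* = 2.4.
Utility at the optimum: U(2.1818, 2.4) = 2.4358.

V = 2.4358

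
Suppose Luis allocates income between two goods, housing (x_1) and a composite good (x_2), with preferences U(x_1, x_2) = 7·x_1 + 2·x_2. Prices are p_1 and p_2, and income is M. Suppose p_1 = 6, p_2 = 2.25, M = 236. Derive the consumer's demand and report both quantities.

x_1* = 39.3333, x_2* = 0

Linear utility — the consumer picks whichever good has higher MU/price: 7/6 = 1.1667 vs 2/2.25 = 0.8889.
x_1 gives more utility per dollar, so spend all income on x_1: x_1* = M/p_1, x_2* = 0.
Numerically: x_1* = 39.3333, x_2* = 0.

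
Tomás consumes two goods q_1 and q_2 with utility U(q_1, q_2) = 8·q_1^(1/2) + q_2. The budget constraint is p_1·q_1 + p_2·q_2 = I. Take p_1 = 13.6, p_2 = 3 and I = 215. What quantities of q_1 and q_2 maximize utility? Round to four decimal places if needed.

q_1* = 0.7785, q_2* = 68.1373

Set MRS = p_1/p_2: 4·q_1^(−1/2) = p_1/p_2.
Thus q_1* = (4·p_2/p_1)² — independent of I — with the rest of income spent on q_2.
Plugging in: q_1* = (4·3/13.6)² = 0.7785, q_2* = 68.1373.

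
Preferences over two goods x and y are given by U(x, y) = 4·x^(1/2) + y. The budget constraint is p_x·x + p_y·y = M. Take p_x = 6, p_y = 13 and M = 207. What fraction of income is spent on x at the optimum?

MU_x = 2/√x, MU_y = 1. Tangency: 2/√x = p_x/p_y.
Solve: √x = 2·p_y/p_x, so x*(p_x,p_y) = (2·p_y/p_x)², and y* = (M − p_x·x*)/p_y.
Plugging in: x* = (2·13/6)² = 18.7778, y* = 7.2564.
Expenditure on x: 6·18.7778 = 112.6667; share = 0.5443.

share on x = 0.5443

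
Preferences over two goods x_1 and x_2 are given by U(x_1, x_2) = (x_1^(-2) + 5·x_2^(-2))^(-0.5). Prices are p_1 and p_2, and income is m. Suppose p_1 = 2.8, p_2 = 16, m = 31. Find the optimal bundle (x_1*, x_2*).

x_1* = 1.7124, x_2* = 1.6378

From the CES first-order condition, (1/5)·(x_2/x_1)^(3) = p_1/p_2.
Hence x_2/x_1 = (5·p_1/p_2)^(1/(3)), i.e. raised to the 1/3 power.
Substitute x_2 = (x_2/x_1)·x_1 into the budget: x_1* = m/(p_1 + p_2·(x_2/x_1)).
Numerically x_2/x_1 = 0.956466, so x_1* = 31/(2.8 + 16·0.956466) = 1.7124 and x_2* = 0.956466·1.7124 = 1.6378.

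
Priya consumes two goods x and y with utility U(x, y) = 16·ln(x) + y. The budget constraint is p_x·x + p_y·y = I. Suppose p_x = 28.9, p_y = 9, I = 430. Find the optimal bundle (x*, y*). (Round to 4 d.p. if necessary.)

x* = 4.9827, y* = 31.7778

MU_x = 16/x, MU_y = 1. Tangency: 16/x = p_x/p_y.
So x*(p_x,p_y) = 16·p_y/p_x, independent of income; and y* = (I − 16·p_y)/p_y.
At the given prices: x* = 16·9/28.9 = 4.9827, and y* = 31.7778.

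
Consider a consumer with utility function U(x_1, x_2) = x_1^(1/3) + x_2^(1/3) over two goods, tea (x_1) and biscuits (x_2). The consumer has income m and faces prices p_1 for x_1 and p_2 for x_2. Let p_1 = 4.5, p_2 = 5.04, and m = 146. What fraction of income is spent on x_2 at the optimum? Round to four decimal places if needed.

MRS = MU_x_1/MU_x_2 = (x_2/x_1)^(2/3). Set equal to p_1/p_2.
Hence x_2/x_1 = (p_1/p_2)^(1/(2/3)), i.e. raised to the 1.5 power.
With the ratio pinned down, the budget gives x_1* = m/(p_1 + p_2·(x_2/x_1)) and x_2* = (x_2/x_1)·x_1*.
Numerically x_2/x_1 = 0.843671, so x_1* = 146/(4.5 + 5.04·0.843671) = 16.6817 and x_2* = 0.843671·16.6817 = 14.0739.
Expenditure on x_2: 5.04·14.0739 = 70.9323; share = 0.4858.

share on x_2 = 0.4858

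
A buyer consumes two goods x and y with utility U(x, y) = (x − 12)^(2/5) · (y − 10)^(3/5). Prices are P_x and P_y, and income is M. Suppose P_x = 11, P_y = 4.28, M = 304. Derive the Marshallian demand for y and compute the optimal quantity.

MRS = (2/3)·(y−10)/(x−12). Tangency with P_x/P_y gives y−10 = (3/2)·(P_x/P_y)·(x−12).
Substituting into the budget: x* = 12 + 0.4·(M − 12·P_x − 10·P_y)/P_x, and y* = 10 + 0.6·(…)/P_y.
Discretionary income = 304 − 12·11 − 10·4.28 = 129.2; y* = 10 + 0.6·129.2/4.28 = 28.1121.

y* = 28.1121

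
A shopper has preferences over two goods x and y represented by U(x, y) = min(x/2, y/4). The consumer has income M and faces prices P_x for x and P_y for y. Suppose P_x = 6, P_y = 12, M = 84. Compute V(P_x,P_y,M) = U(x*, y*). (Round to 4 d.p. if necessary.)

Demand: x*(P_x,P_y,M) = 2·M/(2·P_x + 4·P_y), y* = 4·M/(2·P_x + 4·P_y).
Here 2·6 + 4·12 = 60, giving x* = 2.8 and y* = 5.6.
Utility at the optimum: U(2.8, 5.6) = 1.4.

V = 1.4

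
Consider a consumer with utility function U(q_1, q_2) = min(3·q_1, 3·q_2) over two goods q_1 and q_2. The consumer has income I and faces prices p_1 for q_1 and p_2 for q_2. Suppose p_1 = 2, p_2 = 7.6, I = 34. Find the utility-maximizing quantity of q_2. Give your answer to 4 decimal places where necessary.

With perfect complements, no substitution: consume in ratio q_1:q_2 = 3:3.
Budget: p_1·q_1 + p_2·q_1 = I, so (3·p_1 + 3·p_2)·q_1 = 3·I.
Demand: q_1*(p_1,p_2,I) = 3·I/(3·p_1 + 3·p_2), q_2* = 3·I/(3·p_1 + 3·p_2).
Here 3·2 + 3·7.6 = 28.8, giving q_2* = 3.5417.

q_2* = 3.5417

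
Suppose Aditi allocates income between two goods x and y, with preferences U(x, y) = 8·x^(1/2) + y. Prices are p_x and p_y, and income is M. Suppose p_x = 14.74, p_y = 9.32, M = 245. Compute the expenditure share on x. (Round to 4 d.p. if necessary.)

MU_x = 4/√x, MU_y = 1. Tangency: 4/√x = p_x/p_y.
Solve: √x = 4·p_y/p_x, so x*(p_x,p_y) = (4·p_y/p_x)², and y* = (M − p_x·x*)/p_y.
Plugging in: x* = (4·9.32/14.74)² = 6.3967, y* = 16.1709.
Expenditure on x: 14.74·6.3967 = 94.2875; share = 0.3848.

share on x = 0.3848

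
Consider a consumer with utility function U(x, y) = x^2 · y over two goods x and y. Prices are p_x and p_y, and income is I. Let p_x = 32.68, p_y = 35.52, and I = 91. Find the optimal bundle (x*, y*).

x* = 1.8564, y* = 0.854

The MRS is 2·y/x. Set MRS = p_x/p_y.
So 2·p_y·y = p_x·x; combined with the budget, a share 2/3 of income goes to x.
Demand: x*(p_x,p_y,I) = 2/3·I/p_x and y* = 1/3·I/p_y.
At p_x=32.68, p_y=35.52, I=91: x* = 2/3·91/32.68 = 1.8564, y* = 0.854.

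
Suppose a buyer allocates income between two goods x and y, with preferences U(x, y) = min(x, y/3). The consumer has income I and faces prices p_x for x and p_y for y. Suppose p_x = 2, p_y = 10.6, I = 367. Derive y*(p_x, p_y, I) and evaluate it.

y* = 32.574

With perfect complements, no substitution: consume in ratio x:y = 1:3.
Budget: p_x·x + p_y·3·x = I, so (p_x + 3·p_y)·x = I.
Demand: x*(p_x,p_y,I) = I/(p_x + 3·p_y), y* = 3·I/(p_x + 3·p_y).
Here 2 + 3·10.6 = 33.8, giving y* = 32.574.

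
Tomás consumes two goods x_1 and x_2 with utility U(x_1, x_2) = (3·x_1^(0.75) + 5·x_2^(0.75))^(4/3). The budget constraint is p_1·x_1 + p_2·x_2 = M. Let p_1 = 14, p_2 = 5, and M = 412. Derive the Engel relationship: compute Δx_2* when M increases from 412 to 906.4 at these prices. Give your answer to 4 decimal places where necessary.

Substitute x_2 = (x_2/x_1)·x_1 into the budget: x_1* = M/(p_1 + p_2·(x_2/x_1)).
Numerically x_2/x_1 = 474.271605, so x_1* = 412/(14 + 5·474.271605) = 0.1727 and x_2* = 474.271605·0.1727 = 81.9164.
At M' = 906.4: x_2* = 180.216. Change: 180.216 − 81.9164 = 98.2997.

Δx_2* = 98.2997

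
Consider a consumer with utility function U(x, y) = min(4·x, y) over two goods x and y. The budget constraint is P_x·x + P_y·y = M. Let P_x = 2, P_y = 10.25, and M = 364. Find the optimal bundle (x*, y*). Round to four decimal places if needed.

x* = 8.4651, y* = 33.8605

Demand: x*(P_x,P_y,M) = M/(P_x + 4·P_y), y* = 4·M/(P_x + 4·P_y).
Here 2 + 4·10.25 = 43, giving x* = 8.4651 and y* = 33.8605.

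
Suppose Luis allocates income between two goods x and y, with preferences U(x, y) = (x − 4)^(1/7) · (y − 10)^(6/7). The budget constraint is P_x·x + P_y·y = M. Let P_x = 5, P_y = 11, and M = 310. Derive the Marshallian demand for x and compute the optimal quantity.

MRS = (1/6)·(y−10)/(x−4). Tangency with P_x/P_y gives y−10 = 6·(P_x/P_y)·(x−4).
After buying the subsistence bundle (4, 10), a share 1/7 of the remaining income goes to x: x* = 4 + 1/7·(M − 4P_x − 10P_y)/P_x.
Discretionary income = 310 − 4·5 − 10·11 = 180; x* = 4 + 1/7·180/5 = 9.1429.

x* = 9.1429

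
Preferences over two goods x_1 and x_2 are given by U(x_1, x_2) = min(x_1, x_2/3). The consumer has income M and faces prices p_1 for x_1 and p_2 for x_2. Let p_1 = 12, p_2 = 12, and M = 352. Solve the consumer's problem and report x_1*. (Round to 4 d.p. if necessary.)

Demand: x_1*(p_1,p_2,M) = M/(p_1 + 3·p_2), x_2* = 3·M/(p_1 + 3·p_2).
Here 12 + 3·12 = 48, giving x_1* = 7.3333.

x_1* = 7.3333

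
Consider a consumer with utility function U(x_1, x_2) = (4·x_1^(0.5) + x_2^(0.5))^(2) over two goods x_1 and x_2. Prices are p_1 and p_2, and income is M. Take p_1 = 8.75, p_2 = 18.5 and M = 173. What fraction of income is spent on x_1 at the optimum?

share on x_1 = 0.9713

With the ratio pinned down, the budget gives x_1* = M/(p_1 + p_2·(x_2/x_1)) and x_2* = (x_2/x_1)·x_1*.
Numerically x_2/x_1 = 0.013981, so x_1* = 173/(8.75 + 18.5·0.013981) = 19.2038 and x_2* = 0.013981·19.2038 = 0.2685.
Expenditure on x_1: 8.75·19.2038 = 168.0328; share = 0.9713.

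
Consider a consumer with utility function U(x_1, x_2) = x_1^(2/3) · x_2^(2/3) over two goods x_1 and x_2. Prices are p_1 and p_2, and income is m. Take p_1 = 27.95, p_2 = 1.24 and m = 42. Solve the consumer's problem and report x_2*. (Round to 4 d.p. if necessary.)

The MRS is x_2/x_1. Set MRS = p_1/p_2.
So 2/3·p_2·x_2 = 2/3·p_1·x_1; combined with the budget, a share 0.5 of income goes to x_1.
Demand: x_1*(p_1,p_2,m) = 0.5·m/p_1 and x_2* = 0.5·m/p_2.
At p_1=27.95, p_2=1.24, m=42: x_2* = 0.5·42/1.24 = 16.9355.

x_2* = 16.9355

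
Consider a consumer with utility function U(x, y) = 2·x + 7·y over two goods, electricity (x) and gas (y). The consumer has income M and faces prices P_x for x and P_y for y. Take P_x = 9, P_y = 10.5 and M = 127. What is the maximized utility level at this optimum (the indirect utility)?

V = 84.6667

Linear utility — the consumer picks whichever good has higher MU/price: 2/9 = 0.2222 vs 7/10.5 = 0.6667.
y gives more utility per dollar, so spend all income on y: y* = M/P_y, x* = 0.
Numerically: x* = 0, y* = 12.0952.
Utility at the optimum: U(0, 12.0952) = 84.6667.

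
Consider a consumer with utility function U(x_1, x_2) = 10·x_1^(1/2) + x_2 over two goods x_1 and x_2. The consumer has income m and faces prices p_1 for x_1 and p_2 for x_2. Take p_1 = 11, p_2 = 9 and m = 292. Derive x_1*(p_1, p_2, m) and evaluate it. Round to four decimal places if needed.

Set MRS = p_1/p_2: 5·x_1^(−1/2) = p_1/p_2.
Thus x_1* = (5·p_2/p_1)² — independent of m — with the rest of income spent on x_2.
Plugging in: x_1* = (5·9/11)² = 16.7355.

x_1* = 16.7355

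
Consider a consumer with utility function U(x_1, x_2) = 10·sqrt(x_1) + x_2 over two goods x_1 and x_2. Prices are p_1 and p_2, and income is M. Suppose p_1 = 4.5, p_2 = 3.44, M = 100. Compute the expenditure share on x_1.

Plugging in: x_1* = (5·3.44/4.5)² = 14.6094, x_2* = 9.9587.
Expenditure on x_1: 4.5·14.6094 = 65.7422; share = 0.6574.

share on x_1 = 0.6574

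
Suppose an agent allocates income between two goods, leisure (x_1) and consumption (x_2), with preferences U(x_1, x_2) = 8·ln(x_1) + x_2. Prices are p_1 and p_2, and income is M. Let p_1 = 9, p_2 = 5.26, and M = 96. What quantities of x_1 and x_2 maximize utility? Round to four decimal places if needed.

x_1* = 4.6756, x_2* = 10.251

Set MRS = p_1/p_2: (8/x_1)/1 = p_1/p_2.
So x_1*(p_1,p_2) = 8·p_2/p_1, independent of income; and x_2* = (M − 8·p_2)/p_2.
At the given prices: x_1* = 8·5.26/9 = 4.6756, and x_2* = 10.251.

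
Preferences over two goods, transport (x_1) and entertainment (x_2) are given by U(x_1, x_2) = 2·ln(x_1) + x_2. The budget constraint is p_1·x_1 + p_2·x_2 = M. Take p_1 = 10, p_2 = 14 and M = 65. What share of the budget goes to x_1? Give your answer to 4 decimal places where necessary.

share on x_1 = 0.4308

Set MRS = p_1/p_2: (2/x_1)/1 = p_1/p_2.
So x_1*(p_1,p_2) = 2·p_2/p_1, independent of income; and x_2* = (M − 2·p_2)/p_2.
At the given prices: x_1* = 2·14/10 = 2.8, and x_2* = 2.6429.
Expenditure on x_1: 10·2.8 = 28; share = 0.4308.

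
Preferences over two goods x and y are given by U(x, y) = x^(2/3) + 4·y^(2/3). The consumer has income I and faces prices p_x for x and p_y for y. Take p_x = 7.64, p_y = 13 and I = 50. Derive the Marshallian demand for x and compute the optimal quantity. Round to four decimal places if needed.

MRS = MU_x/MU_y = (1/4)·(y/x)^(1/3). Set equal to p_x/p_y.
Hence y/x = (4·p_x/p_y)^(1/(1/3)), i.e. raised to the 3 power.
Substitute y = (y/x)·x into the budget: x* = I/(p_x + p_y·(y/x)).
Numerically y/x = 12.990623, so x* = 50/(7.64 + 13·12.990623) = 0.2833.

x* = 0.2833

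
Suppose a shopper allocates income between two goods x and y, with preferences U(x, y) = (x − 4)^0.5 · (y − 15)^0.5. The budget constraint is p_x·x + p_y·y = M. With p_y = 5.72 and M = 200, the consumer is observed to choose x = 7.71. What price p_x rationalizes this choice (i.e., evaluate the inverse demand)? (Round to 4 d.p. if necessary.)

This is Cobb-Douglas in (x−4, y−15): tangency gives 0.5·p_y·(y−15) = 0.5·p_x·(x−4).
After buying the subsistence bundle (4, 15), a share 0.5 of the remaining income goes to x: x* = 4 + 0.5·(M − 4p_x − 15p_y)/p_x.
Set x* = 7.71 in the demand function and solve for p_x: p_x = 10.

p_x = 10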